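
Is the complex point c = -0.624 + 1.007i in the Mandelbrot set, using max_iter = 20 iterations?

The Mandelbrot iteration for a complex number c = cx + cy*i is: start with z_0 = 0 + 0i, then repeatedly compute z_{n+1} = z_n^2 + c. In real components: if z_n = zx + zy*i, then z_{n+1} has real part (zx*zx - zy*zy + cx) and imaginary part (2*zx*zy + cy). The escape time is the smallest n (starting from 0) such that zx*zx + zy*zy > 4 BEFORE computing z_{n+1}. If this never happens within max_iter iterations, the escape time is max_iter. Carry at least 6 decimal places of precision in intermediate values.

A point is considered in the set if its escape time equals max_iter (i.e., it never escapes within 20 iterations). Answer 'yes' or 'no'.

Answer: no

Derivation:
z_0 = 0 + 0i, c = -0.6240 + 1.0070i
Iter 1: z = -0.6240 + 1.0070i, |z|^2 = 1.4034
Iter 2: z = -1.2487 + -0.2497i, |z|^2 = 1.6216
Iter 3: z = 0.8728 + 1.6307i, |z|^2 = 3.4209
Iter 4: z = -2.5213 + 3.8536i, |z|^2 = 21.2069
Escaped at iteration 4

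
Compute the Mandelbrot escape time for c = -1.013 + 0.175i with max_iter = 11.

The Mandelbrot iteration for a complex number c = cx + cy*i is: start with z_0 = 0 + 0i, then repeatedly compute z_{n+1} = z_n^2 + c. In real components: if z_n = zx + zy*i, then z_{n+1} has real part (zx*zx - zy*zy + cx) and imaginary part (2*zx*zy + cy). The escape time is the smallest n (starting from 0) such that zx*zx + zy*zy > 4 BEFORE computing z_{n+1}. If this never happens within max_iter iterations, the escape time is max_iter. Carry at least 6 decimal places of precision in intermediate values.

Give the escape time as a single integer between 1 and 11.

Answer: 11

Derivation:
z_0 = 0 + 0i, c = -1.0130 + 0.1750i
Iter 1: z = -1.0130 + 0.1750i, |z|^2 = 1.0568
Iter 2: z = -0.0175 + -0.1795i, |z|^2 = 0.0325
Iter 3: z = -1.0449 + 0.1813i, |z|^2 = 1.1247
Iter 4: z = 0.0460 + -0.2038i, |z|^2 = 0.0437
Iter 5: z = -1.0524 + 0.1562i, |z|^2 = 1.1320
Iter 6: z = 0.0702 + -0.1539i, |z|^2 = 0.0286
Iter 7: z = -1.0317 + 0.1534i, |z|^2 = 1.0880
Iter 8: z = 0.0280 + -0.1415i, |z|^2 = 0.0208
Iter 9: z = -1.0323 + 0.1671i, |z|^2 = 1.0935
Iter 10: z = 0.0246 + -0.1699i, |z|^2 = 0.0295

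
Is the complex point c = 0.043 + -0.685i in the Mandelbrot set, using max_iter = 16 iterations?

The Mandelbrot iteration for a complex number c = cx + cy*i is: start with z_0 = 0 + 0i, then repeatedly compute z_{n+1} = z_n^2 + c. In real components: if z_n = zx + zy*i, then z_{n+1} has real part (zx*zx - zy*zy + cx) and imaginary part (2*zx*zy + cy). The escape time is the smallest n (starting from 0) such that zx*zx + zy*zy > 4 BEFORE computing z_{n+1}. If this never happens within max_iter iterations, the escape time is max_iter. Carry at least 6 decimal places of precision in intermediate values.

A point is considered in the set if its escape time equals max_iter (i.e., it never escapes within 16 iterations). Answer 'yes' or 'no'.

z_0 = 0 + 0i, c = 0.0430 + -0.6850i
Iter 1: z = 0.0430 + -0.6850i, |z|^2 = 0.4711
Iter 2: z = -0.4244 + -0.7439i, |z|^2 = 0.7335
Iter 3: z = -0.3303 + -0.0536i, |z|^2 = 0.1120
Iter 4: z = 0.1492 + -0.6496i, |z|^2 = 0.4442
Iter 5: z = -0.3567 + -0.8789i, |z|^2 = 0.8997
Iter 6: z = -0.6022 + -0.0580i, |z|^2 = 0.3660
Iter 7: z = 0.4023 + -0.6151i, |z|^2 = 0.5402
Iter 8: z = -0.1736 + -1.1799i, |z|^2 = 1.4223
Iter 9: z = -1.3190 + -0.2754i, |z|^2 = 1.8157
Iter 10: z = 1.7069 + 0.0416i, |z|^2 = 2.9153
Iter 11: z = 2.9548 + -0.5429i, |z|^2 = 9.0258
Escaped at iteration 11

Answer: no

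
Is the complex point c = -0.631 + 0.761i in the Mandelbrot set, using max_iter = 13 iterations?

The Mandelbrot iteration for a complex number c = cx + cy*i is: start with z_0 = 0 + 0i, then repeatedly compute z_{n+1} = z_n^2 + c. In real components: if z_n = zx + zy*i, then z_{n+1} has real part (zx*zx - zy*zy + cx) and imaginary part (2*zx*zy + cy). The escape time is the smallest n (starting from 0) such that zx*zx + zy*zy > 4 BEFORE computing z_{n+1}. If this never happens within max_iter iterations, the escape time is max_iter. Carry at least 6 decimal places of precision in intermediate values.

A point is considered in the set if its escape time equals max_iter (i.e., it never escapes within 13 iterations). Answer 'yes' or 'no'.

Answer: no

Derivation:
z_0 = 0 + 0i, c = -0.6310 + 0.7610i
Iter 1: z = -0.6310 + 0.7610i, |z|^2 = 0.9773
Iter 2: z = -0.8120 + -0.1994i, |z|^2 = 0.6990
Iter 3: z = -0.0115 + 1.0848i, |z|^2 = 1.1769
Iter 4: z = -1.8076 + 0.7361i, |z|^2 = 3.8093
Iter 5: z = 2.0946 + -1.9002i, |z|^2 = 7.9982
Escaped at iteration 5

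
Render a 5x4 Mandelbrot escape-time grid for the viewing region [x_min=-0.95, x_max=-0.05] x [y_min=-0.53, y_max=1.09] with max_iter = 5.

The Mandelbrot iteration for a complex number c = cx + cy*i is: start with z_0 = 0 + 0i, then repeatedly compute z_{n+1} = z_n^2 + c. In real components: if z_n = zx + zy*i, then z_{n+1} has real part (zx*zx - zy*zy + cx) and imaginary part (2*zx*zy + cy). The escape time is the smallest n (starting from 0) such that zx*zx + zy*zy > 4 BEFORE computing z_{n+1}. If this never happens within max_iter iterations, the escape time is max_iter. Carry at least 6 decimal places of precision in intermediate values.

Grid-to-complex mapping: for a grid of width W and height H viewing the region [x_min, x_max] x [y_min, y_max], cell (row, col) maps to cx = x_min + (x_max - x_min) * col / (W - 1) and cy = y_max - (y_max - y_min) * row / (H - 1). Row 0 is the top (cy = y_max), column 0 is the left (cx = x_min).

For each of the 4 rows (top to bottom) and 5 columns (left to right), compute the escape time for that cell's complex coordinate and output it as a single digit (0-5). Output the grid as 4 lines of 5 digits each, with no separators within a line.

Answer: 33455
55555
55555
55555

Derivation:
(row=0, col=0): c = -0.9500 + 1.0900i → escape time 3
(row=0, col=1): c = -0.7250 + 1.0900i → escape time 3
(row=0, col=2): c = -0.5000 + 1.0900i → escape time 4
(row=0, col=3): c = -0.2750 + 1.0900i → escape time 5
(row=0, col=4): c = -0.0500 + 1.0900i → escape time 5
(row=1, col=0): c = -0.9500 + 0.5500i → escape time 5
(row=1, col=1): c = -0.7250 + 0.5500i → escape time 5
(row=1, col=2): c = -0.5000 + 0.5500i → escape time 5
(row=1, col=3): c = -0.2750 + 0.5500i → escape time 5
(row=1, col=4): c = -0.0500 + 0.5500i → escape time 5
(row=2, col=0): c = -0.9500 + 0.0100i → escape time 5
(row=2, col=1): c = -0.7250 + 0.0100i → escape time 5
(row=2, col=2): c = -0.5000 + 0.0100i → escape time 5
(row=2, col=3): c = -0.2750 + 0.0100i → escape time 5
(row=2, col=4): c = -0.0500 + 0.0100i → escape time 5
(row=3, col=0): c = -0.9500 + -0.5300i → escape time 5
(row=3, col=1): c = -0.7250 + -0.5300i → escape time 5
(row=3, col=2): c = -0.5000 + -0.5300i → escape time 5
(row=3, col=3): c = -0.2750 + -0.5300i → escape time 5
(row=3, col=4): c = -0.0500 + -0.5300i → escape time 5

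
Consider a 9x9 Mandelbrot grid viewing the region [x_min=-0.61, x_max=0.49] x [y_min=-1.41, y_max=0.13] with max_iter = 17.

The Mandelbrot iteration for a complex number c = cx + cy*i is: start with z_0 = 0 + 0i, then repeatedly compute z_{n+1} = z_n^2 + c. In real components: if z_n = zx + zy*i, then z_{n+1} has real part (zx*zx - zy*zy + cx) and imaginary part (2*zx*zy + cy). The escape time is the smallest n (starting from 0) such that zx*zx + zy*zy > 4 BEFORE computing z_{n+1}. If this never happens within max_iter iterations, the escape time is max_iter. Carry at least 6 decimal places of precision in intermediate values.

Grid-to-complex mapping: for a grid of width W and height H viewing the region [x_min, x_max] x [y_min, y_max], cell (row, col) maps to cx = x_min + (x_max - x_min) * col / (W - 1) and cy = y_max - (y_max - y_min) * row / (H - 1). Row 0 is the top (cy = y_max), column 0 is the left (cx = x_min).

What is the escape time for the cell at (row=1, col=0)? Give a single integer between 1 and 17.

z_0 = 0 + 0i, c = -0.6100 + -0.0625i
Iter 1: z = -0.6100 + -0.0625i, |z|^2 = 0.3760
Iter 2: z = -0.2418 + 0.0137i, |z|^2 = 0.0587
Iter 3: z = -0.5517 + -0.0691i, |z|^2 = 0.3092
Iter 4: z = -0.3104 + 0.0138i, |z|^2 = 0.0965
Iter 5: z = -0.5138 + -0.0711i, |z|^2 = 0.2691
Iter 6: z = -0.3510 + 0.0105i, |z|^2 = 0.1233
Iter 7: z = -0.4869 + -0.0699i, |z|^2 = 0.2420
Iter 8: z = -0.3778 + 0.0056i, |z|^2 = 0.1428
Iter 9: z = -0.4673 + -0.0667i, |z|^2 = 0.2228
Iter 10: z = -0.3961 + -0.0002i, |z|^2 = 0.1569
Iter 11: z = -0.4531 + -0.0624i, |z|^2 = 0.2092
Iter 12: z = -0.4086 + -0.0060i, |z|^2 = 0.1670
Iter 13: z = -0.4431 + -0.0576i, |z|^2 = 0.1997
Iter 14: z = -0.4170 + -0.0114i, |z|^2 = 0.1740
Iter 15: z = -0.4363 + -0.0530i, |z|^2 = 0.1931
Iter 16: z = -0.4225 + -0.0163i, |z|^2 = 0.1788

Answer: 17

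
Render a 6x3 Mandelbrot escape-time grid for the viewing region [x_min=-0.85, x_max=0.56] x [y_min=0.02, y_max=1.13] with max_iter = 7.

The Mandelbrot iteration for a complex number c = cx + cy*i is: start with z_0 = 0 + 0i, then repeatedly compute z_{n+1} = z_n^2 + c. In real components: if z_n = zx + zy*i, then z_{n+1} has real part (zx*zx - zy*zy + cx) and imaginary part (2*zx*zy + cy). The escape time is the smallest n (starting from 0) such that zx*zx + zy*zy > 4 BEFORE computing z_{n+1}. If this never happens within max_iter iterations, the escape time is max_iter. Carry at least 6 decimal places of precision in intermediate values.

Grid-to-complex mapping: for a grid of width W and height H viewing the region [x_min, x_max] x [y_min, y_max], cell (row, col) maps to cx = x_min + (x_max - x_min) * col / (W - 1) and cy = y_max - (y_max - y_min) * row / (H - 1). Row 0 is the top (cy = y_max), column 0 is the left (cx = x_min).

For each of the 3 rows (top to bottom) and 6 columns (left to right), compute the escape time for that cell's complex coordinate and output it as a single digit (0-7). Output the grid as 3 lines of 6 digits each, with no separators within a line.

Answer: 334432
577773
777774

Derivation:
(row=0, col=0): c = -0.8500 + 1.1300i → escape time 3
(row=0, col=1): c = -0.5680 + 1.1300i → escape time 3
(row=0, col=2): c = -0.2860 + 1.1300i → escape time 4
(row=0, col=3): c = -0.0040 + 1.1300i → escape time 4
(row=0, col=4): c = 0.2780 + 1.1300i → escape time 3
(row=0, col=5): c = 0.5600 + 1.1300i → escape time 2
(row=1, col=0): c = -0.8500 + 0.5750i → escape time 5
(row=1, col=1): c = -0.5680 + 0.5750i → escape time 7
(row=1, col=2): c = -0.2860 + 0.5750i → escape time 7
(row=1, col=3): c = -0.0040 + 0.5750i → escape time 7
(row=1, col=4): c = 0.2780 + 0.5750i → escape time 7
(row=1, col=5): c = 0.5600 + 0.5750i → escape time 3
(row=2, col=0): c = -0.8500 + 0.0200i → escape time 7
(row=2, col=1): c = -0.5680 + 0.0200i → escape time 7
(row=2, col=2): c = -0.2860 + 0.0200i → escape time 7
(row=2, col=3): c = -0.0040 + 0.0200i → escape time 7
(row=2, col=4): c = 0.2780 + 0.0200i → escape time 7
(row=2, col=5): c = 0.5600 + 0.0200i → escape time 4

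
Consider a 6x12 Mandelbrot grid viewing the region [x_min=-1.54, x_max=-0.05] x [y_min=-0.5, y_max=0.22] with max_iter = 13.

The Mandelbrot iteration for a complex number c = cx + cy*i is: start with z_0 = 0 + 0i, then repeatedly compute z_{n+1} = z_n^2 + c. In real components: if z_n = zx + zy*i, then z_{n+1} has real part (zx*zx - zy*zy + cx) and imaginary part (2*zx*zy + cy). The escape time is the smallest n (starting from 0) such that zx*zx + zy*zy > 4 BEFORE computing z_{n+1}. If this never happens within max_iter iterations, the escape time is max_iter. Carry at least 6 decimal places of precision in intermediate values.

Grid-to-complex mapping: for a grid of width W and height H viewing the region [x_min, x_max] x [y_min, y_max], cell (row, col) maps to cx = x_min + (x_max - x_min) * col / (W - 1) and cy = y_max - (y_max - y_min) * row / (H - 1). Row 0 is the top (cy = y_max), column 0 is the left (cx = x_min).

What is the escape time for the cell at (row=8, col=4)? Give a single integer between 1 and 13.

Answer: 13

Derivation:
z_0 = 0 + 0i, c = -0.3480 + -0.3036i
Iter 1: z = -0.3480 + -0.3036i, |z|^2 = 0.2133
Iter 2: z = -0.3191 + -0.0923i, |z|^2 = 0.1103
Iter 3: z = -0.2547 + -0.2447i, |z|^2 = 0.1248
Iter 4: z = -0.3430 + -0.1790i, |z|^2 = 0.1497
Iter 5: z = -0.2624 + -0.1809i, |z|^2 = 0.1015
Iter 6: z = -0.3119 + -0.2087i, |z|^2 = 0.1408
Iter 7: z = -0.2943 + -0.1734i, |z|^2 = 0.1167
Iter 8: z = -0.2915 + -0.2015i, |z|^2 = 0.1256
Iter 9: z = -0.3037 + -0.1861i, |z|^2 = 0.1269
Iter 10: z = -0.2904 + -0.1906i, |z|^2 = 0.1207
Iter 11: z = -0.3000 + -0.1929i, |z|^2 = 0.1272
Iter 12: z = -0.2952 + -0.1879i, |z|^2 = 0.1225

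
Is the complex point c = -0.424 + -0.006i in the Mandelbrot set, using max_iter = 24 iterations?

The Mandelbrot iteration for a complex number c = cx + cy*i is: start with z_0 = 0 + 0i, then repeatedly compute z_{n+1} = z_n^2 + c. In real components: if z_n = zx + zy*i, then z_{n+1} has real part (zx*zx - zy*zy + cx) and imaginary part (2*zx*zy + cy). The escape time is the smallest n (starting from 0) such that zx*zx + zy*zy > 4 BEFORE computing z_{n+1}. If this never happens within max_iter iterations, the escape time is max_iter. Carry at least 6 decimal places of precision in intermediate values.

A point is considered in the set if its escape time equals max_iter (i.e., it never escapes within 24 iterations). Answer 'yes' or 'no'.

Answer: yes

Derivation:
z_0 = 0 + 0i, c = -0.4240 + -0.0060i
Iter 1: z = -0.4240 + -0.0060i, |z|^2 = 0.1798
Iter 2: z = -0.2443 + -0.0009i, |z|^2 = 0.0597
Iter 3: z = -0.3643 + -0.0056i, |z|^2 = 0.1328
Iter 4: z = -0.2913 + -0.0020i, |z|^2 = 0.0849
Iter 5: z = -0.3392 + -0.0049i, |z|^2 = 0.1150
Iter 6: z = -0.3090 + -0.0027i, |z|^2 = 0.0955
Iter 7: z = -0.3285 + -0.0043i, |z|^2 = 0.1079
Iter 8: z = -0.3161 + -0.0032i, |z|^2 = 0.0999
Iter 9: z = -0.3241 + -0.0040i, |z|^2 = 0.1051
Iter 10: z = -0.3190 + -0.0034i, |z|^2 = 0.1018
Iter 11: z = -0.3223 + -0.0038i, |z|^2 = 0.1039
Iter 12: z = -0.3202 + -0.0035i, |z|^2 = 0.1025
Iter 13: z = -0.3215 + -0.0037i, |z|^2 = 0.1034
Iter 14: z = -0.3206 + -0.0036i, |z|^2 = 0.1028
Iter 15: z = -0.3212 + -0.0037i, |z|^2 = 0.1032
Iter 16: z = -0.3208 + -0.0036i, |z|^2 = 0.1030
Iter 17: z = -0.3211 + -0.0037i, |z|^2 = 0.1031
Iter 18: z = -0.3209 + -0.0036i, |z|^2 = 0.1030
Iter 19: z = -0.3210 + -0.0037i, |z|^2 = 0.1031
Iter 20: z = -0.3210 + -0.0036i, |z|^2 = 0.1030
Iter 21: z = -0.3210 + -0.0037i, |z|^2 = 0.1031
Iter 22: z = -0.3210 + -0.0037i, |z|^2 = 0.1030
Iter 23: z = -0.3210 + -0.0037i, |z|^2 = 0.1030
Did not escape in 24 iterations → in set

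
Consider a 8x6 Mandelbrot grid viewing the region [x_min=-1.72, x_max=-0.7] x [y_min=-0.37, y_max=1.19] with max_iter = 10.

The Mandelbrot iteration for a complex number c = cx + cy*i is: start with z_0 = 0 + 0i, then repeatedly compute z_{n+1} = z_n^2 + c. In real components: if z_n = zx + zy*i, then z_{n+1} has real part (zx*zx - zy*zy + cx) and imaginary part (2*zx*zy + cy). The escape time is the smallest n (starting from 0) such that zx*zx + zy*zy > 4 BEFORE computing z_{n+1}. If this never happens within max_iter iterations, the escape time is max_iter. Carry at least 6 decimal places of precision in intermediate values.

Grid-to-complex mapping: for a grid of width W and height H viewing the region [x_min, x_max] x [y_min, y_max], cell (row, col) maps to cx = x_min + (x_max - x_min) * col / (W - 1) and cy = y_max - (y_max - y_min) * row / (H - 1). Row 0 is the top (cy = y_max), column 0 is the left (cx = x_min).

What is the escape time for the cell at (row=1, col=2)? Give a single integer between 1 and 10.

Answer: 3

Derivation:
z_0 = 0 + 0i, c = -1.4286 + 0.8780i
Iter 1: z = -1.4286 + 0.8780i, |z|^2 = 2.8117
Iter 2: z = -0.1586 + -1.6306i, |z|^2 = 2.6839
Iter 3: z = -4.0622 + 1.3953i, |z|^2 = 18.4482
Escaped at iteration 3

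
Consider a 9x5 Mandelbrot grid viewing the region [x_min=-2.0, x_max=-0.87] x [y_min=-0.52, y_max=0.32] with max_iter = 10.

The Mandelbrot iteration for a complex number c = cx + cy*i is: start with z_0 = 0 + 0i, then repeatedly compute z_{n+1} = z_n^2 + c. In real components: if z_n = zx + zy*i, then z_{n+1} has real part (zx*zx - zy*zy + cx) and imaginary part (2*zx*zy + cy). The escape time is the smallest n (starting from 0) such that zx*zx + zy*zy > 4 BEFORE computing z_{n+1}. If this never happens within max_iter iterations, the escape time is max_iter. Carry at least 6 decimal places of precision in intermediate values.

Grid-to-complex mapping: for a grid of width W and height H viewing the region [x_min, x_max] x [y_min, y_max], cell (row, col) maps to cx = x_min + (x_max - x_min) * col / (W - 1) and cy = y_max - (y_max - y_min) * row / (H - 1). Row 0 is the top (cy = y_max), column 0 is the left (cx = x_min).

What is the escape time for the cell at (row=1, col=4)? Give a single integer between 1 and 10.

Answer: 8

Derivation:
z_0 = 0 + 0i, c = -1.4350 + 0.1100i
Iter 1: z = -1.4350 + 0.1100i, |z|^2 = 2.0713
Iter 2: z = 0.6121 + -0.2057i, |z|^2 = 0.4170
Iter 3: z = -1.1026 + -0.1418i, |z|^2 = 1.2359
Iter 4: z = -0.2394 + 0.4228i, |z|^2 = 0.2360
Iter 5: z = -1.5564 + -0.0924i, |z|^2 = 2.4310
Iter 6: z = 0.9790 + 0.3976i, |z|^2 = 1.1164
Iter 7: z = -0.6347 + 0.8884i, |z|^2 = 1.1921
Iter 8: z = -1.8215 + -1.0177i, |z|^2 = 4.3535
Escaped at iteration 8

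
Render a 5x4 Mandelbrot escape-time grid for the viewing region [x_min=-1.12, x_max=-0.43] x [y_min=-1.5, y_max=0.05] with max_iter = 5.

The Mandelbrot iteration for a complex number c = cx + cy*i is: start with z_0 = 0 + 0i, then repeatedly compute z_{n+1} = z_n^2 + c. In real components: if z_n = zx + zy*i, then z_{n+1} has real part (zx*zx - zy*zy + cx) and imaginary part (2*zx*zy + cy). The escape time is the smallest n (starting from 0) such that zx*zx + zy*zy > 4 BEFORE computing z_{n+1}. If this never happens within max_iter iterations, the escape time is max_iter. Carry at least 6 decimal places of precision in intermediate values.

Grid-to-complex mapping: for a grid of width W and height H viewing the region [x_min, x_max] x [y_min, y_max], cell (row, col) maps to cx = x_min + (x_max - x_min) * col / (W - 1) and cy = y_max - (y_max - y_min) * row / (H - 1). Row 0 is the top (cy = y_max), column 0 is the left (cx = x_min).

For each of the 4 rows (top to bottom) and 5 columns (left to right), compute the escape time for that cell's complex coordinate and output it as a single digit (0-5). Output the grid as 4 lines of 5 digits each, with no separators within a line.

Answer: 55555
55555
33344
22222

Derivation:
(row=0, col=0): c = -1.1200 + 0.0500i → escape time 5
(row=0, col=1): c = -0.9475 + 0.0500i → escape time 5
(row=0, col=2): c = -0.7750 + 0.0500i → escape time 5
(row=0, col=3): c = -0.6025 + 0.0500i → escape time 5
(row=0, col=4): c = -0.4300 + 0.0500i → escape time 5
(row=1, col=0): c = -1.1200 + -0.4667i → escape time 5
(row=1, col=1): c = -0.9475 + -0.4667i → escape time 5
(row=1, col=2): c = -0.7750 + -0.4667i → escape time 5
(row=1, col=3): c = -0.6025 + -0.4667i → escape time 5
(row=1, col=4): c = -0.4300 + -0.4667i → escape time 5
(row=2, col=0): c = -1.1200 + -0.9833i → escape time 3
(row=2, col=1): c = -0.9475 + -0.9833i → escape time 3
(row=2, col=2): c = -0.7750 + -0.9833i → escape time 3
(row=2, col=3): c = -0.6025 + -0.9833i → escape time 4
(row=2, col=4): c = -0.4300 + -0.9833i → escape time 4
(row=3, col=0): c = -1.1200 + -1.5000i → escape time 2
(row=3, col=1): c = -0.9475 + -1.5000i → escape time 2
(row=3, col=2): c = -0.7750 + -1.5000i → escape time 2
(row=3, col=3): c = -0.6025 + -1.5000i → escape time 2
(row=3, col=4): c = -0.4300 + -1.5000i → escape time 2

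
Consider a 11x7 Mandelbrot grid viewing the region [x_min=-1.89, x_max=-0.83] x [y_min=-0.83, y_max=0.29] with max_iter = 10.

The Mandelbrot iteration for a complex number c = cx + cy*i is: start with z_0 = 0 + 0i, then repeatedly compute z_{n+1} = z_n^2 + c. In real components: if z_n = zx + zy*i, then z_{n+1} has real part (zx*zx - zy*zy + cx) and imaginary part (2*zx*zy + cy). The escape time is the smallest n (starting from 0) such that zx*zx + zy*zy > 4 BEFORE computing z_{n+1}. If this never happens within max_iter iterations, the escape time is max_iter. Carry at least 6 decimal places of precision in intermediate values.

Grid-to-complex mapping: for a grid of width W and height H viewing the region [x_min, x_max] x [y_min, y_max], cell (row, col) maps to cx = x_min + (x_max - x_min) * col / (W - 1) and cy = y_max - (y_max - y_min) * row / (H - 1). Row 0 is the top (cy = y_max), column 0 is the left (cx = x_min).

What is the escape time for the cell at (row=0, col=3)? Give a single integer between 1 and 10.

Answer: 4

Derivation:
z_0 = 0 + 0i, c = -1.5720 + 0.2900i
Iter 1: z = -1.5720 + 0.2900i, |z|^2 = 2.5553
Iter 2: z = 0.8151 + -0.6218i, |z|^2 = 1.0509
Iter 3: z = -1.2942 + -0.7236i, |z|^2 = 2.1986
Iter 4: z = -0.4205 + 2.1629i, |z|^2 = 4.8551
Escaped at iteration 4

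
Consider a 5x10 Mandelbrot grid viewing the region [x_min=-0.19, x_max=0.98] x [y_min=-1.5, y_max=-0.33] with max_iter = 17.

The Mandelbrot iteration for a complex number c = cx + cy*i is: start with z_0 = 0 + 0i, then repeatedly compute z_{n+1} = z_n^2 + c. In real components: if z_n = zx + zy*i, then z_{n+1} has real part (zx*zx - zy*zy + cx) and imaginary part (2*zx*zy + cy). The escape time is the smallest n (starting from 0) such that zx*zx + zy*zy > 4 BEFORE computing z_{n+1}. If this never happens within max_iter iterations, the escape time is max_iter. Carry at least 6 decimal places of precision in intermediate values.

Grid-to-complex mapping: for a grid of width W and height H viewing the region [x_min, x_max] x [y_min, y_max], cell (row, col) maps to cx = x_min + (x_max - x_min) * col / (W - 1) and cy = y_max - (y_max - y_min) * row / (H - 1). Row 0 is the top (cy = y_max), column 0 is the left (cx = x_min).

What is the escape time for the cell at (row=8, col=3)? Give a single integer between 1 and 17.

z_0 = 0 + 0i, c = 0.6875 + -1.3700i
Iter 1: z = 0.6875 + -1.3700i, |z|^2 = 2.3496
Iter 2: z = -0.7167 + -3.2538i, |z|^2 = 11.1006
Escaped at iteration 2

Answer: 2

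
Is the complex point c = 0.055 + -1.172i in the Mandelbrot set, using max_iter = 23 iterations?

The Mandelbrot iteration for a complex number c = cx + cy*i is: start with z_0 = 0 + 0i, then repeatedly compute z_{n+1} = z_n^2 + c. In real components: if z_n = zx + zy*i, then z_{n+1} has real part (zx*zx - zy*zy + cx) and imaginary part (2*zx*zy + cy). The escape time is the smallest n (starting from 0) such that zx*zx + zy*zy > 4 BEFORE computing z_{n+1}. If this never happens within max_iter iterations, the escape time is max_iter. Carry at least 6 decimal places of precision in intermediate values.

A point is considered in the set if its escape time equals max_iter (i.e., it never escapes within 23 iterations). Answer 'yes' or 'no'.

z_0 = 0 + 0i, c = 0.0550 + -1.1720i
Iter 1: z = 0.0550 + -1.1720i, |z|^2 = 1.3766
Iter 2: z = -1.3156 + -1.3009i, |z|^2 = 3.4231
Iter 3: z = 0.0933 + 2.2509i, |z|^2 = 5.0751
Escaped at iteration 3

Answer: no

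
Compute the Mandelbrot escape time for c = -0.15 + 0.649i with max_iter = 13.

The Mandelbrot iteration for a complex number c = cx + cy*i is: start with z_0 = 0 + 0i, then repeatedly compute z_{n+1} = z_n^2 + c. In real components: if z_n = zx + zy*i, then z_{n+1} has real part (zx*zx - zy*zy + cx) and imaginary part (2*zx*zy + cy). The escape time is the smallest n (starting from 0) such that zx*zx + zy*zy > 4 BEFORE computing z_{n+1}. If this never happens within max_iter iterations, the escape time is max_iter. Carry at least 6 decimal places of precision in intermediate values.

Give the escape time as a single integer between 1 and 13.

z_0 = 0 + 0i, c = -0.1500 + 0.6490i
Iter 1: z = -0.1500 + 0.6490i, |z|^2 = 0.4437
Iter 2: z = -0.5487 + 0.4543i, |z|^2 = 0.5075
Iter 3: z = -0.0553 + 0.1505i, |z|^2 = 0.0257
Iter 4: z = -0.1696 + 0.6324i, |z|^2 = 0.4286
Iter 5: z = -0.5211 + 0.4345i, |z|^2 = 0.4604
Iter 6: z = -0.0673 + 0.1961i, |z|^2 = 0.0430
Iter 7: z = -0.1839 + 0.6226i, |z|^2 = 0.4215
Iter 8: z = -0.5038 + 0.4200i, |z|^2 = 0.4302
Iter 9: z = -0.0725 + 0.2258i, |z|^2 = 0.0563
Iter 10: z = -0.1957 + 0.6162i, |z|^2 = 0.4181
Iter 11: z = -0.4914 + 0.4078i, |z|^2 = 0.4078
Iter 12: z = -0.0747 + 0.2482i, |z|^2 = 0.0672

Answer: 13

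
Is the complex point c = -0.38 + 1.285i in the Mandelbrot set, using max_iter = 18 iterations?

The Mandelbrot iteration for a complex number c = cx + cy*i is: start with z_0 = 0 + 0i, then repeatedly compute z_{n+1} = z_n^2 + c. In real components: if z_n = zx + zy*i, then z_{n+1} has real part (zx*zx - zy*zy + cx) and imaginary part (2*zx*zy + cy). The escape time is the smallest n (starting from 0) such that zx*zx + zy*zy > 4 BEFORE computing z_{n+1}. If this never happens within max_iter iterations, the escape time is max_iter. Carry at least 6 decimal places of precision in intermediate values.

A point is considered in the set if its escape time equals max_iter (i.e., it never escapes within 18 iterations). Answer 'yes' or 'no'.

z_0 = 0 + 0i, c = -0.3800 + 1.2850i
Iter 1: z = -0.3800 + 1.2850i, |z|^2 = 1.7956
Iter 2: z = -1.8868 + 0.3084i, |z|^2 = 3.6552
Iter 3: z = 3.0850 + 0.1212i, |z|^2 = 9.5319
Escaped at iteration 3

Answer: no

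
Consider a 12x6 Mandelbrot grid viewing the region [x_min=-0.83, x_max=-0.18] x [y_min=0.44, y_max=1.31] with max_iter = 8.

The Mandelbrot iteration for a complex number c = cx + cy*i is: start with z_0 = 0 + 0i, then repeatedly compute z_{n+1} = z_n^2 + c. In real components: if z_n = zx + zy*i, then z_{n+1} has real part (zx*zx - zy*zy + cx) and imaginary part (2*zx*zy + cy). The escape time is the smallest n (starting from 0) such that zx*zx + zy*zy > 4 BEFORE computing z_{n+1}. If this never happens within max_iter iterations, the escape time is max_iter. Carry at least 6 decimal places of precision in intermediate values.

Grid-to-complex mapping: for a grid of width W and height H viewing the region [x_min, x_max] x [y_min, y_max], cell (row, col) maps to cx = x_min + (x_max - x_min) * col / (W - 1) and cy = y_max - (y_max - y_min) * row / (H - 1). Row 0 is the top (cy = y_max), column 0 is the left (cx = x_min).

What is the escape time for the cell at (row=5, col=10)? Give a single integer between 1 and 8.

z_0 = 0 + 0i, c = -0.2391 + 0.4400i
Iter 1: z = -0.2391 + 0.4400i, |z|^2 = 0.2508
Iter 2: z = -0.3755 + 0.2296i, |z|^2 = 0.1937
Iter 3: z = -0.1508 + 0.2676i, |z|^2 = 0.0943
Iter 4: z = -0.2879 + 0.3593i, |z|^2 = 0.2120
Iter 5: z = -0.2853 + 0.2331i, |z|^2 = 0.1357
Iter 6: z = -0.2120 + 0.3070i, |z|^2 = 0.1392
Iter 7: z = -0.2884 + 0.3098i, |z|^2 = 0.1792

Answer: 8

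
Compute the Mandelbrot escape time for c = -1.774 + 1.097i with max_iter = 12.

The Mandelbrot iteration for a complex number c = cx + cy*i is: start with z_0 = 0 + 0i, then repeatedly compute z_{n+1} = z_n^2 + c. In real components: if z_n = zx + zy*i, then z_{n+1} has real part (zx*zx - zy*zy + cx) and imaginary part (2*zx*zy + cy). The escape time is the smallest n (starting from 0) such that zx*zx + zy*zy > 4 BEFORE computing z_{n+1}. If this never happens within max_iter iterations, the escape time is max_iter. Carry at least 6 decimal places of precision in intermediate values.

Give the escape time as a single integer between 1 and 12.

Answer: 1

Derivation:
z_0 = 0 + 0i, c = -1.7740 + 1.0970i
Iter 1: z = -1.7740 + 1.0970i, |z|^2 = 4.3505
Escaped at iteration 1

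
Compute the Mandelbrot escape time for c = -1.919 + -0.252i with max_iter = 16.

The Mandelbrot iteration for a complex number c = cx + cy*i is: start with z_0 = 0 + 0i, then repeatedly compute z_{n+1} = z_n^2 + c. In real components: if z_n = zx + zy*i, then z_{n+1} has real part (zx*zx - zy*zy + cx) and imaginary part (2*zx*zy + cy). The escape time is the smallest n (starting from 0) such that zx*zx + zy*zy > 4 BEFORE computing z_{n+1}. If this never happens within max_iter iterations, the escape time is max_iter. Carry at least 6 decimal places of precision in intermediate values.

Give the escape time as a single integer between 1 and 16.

Answer: 3

Derivation:
z_0 = 0 + 0i, c = -1.9190 + -0.2520i
Iter 1: z = -1.9190 + -0.2520i, |z|^2 = 3.7461
Iter 2: z = 1.7001 + 0.7152i, |z|^2 = 3.4017
Iter 3: z = 0.4597 + 2.1797i, |z|^2 = 4.9623
Escaped at iteration 3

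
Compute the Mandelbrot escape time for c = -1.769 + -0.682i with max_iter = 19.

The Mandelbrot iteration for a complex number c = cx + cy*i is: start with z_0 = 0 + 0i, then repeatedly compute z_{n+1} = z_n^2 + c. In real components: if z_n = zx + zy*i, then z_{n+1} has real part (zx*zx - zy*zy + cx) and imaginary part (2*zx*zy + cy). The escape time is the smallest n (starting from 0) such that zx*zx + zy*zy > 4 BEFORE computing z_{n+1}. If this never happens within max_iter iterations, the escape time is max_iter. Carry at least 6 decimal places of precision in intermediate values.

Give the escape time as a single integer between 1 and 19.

z_0 = 0 + 0i, c = -1.7690 + -0.6820i
Iter 1: z = -1.7690 + -0.6820i, |z|^2 = 3.5945
Iter 2: z = 0.8952 + 1.7309i, |z|^2 = 3.7975
Iter 3: z = -3.9636 + 2.4172i, |z|^2 = 21.5530
Escaped at iteration 3

Answer: 3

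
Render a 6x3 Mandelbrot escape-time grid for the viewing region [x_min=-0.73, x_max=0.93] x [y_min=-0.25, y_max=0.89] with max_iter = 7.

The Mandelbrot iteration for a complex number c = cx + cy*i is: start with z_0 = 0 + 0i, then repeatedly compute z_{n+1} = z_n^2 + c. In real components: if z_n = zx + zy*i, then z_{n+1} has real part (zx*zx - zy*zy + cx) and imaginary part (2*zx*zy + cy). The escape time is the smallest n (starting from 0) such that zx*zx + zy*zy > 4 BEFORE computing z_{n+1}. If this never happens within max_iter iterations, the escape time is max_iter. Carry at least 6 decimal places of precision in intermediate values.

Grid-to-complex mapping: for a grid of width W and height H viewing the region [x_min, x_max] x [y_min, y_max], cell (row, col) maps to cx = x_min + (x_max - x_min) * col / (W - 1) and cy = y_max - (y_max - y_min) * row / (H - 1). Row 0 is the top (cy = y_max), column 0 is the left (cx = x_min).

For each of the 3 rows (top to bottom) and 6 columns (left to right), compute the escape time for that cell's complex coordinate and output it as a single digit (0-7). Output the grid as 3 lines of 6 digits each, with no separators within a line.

(row=0, col=0): c = -0.7300 + 0.8900i → escape time 4
(row=0, col=1): c = -0.3980 + 0.8900i → escape time 5
(row=0, col=2): c = -0.0660 + 0.8900i → escape time 7
(row=0, col=3): c = 0.2660 + 0.8900i → escape time 4
(row=0, col=4): c = 0.5980 + 0.8900i → escape time 3
(row=0, col=5): c = 0.9300 + 0.8900i → escape time 2
(row=1, col=0): c = -0.7300 + 0.3200i → escape time 7
(row=1, col=1): c = -0.3980 + 0.3200i → escape time 7
(row=1, col=2): c = -0.0660 + 0.3200i → escape time 7
(row=1, col=3): c = 0.2660 + 0.3200i → escape time 7
(row=1, col=4): c = 0.5980 + 0.3200i → escape time 4
(row=1, col=5): c = 0.9300 + 0.3200i → escape time 3
(row=2, col=0): c = -0.7300 + -0.2500i → escape time 7
(row=2, col=1): c = -0.3980 + -0.2500i → escape time 7
(row=2, col=2): c = -0.0660 + -0.2500i → escape time 7
(row=2, col=3): c = 0.2660 + -0.2500i → escape time 7
(row=2, col=4): c = 0.5980 + -0.2500i → escape time 4
(row=2, col=5): c = 0.9300 + -0.2500i → escape time 3

Answer: 457432
777743
777743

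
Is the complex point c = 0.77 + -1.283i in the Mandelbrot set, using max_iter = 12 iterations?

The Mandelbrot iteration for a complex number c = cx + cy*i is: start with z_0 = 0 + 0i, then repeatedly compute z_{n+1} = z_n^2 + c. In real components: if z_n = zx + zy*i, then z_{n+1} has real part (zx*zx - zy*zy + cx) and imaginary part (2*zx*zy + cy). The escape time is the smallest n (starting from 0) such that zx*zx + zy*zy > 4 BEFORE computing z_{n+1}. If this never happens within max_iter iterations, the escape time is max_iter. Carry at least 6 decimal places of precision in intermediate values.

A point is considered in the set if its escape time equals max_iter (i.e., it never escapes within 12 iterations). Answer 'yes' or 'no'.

z_0 = 0 + 0i, c = 0.7700 + -1.2830i
Iter 1: z = 0.7700 + -1.2830i, |z|^2 = 2.2390
Iter 2: z = -0.2832 + -3.2588i, |z|^2 = 10.7001
Escaped at iteration 2

Answer: no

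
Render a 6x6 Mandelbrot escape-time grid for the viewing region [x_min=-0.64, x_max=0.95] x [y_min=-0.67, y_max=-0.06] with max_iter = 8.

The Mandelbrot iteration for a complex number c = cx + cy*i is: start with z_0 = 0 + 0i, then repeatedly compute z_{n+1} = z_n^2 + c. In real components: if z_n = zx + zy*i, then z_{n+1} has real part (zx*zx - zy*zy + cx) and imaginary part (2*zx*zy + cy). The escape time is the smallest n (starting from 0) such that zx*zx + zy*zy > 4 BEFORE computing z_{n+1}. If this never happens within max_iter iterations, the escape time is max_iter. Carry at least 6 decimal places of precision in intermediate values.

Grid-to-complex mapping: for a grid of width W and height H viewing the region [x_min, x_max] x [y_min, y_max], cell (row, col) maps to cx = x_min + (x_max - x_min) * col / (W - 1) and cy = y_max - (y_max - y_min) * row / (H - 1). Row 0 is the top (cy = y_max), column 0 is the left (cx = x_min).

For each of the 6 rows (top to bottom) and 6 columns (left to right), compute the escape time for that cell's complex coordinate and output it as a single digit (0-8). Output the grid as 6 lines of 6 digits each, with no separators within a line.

Answer: 888843
888843
888843
888832
888832
888732

Derivation:
(row=0, col=0): c = -0.6400 + -0.0600i → escape time 8
(row=0, col=1): c = -0.3220 + -0.0600i → escape time 8
(row=0, col=2): c = -0.0040 + -0.0600i → escape time 8
(row=0, col=3): c = 0.3140 + -0.0600i → escape time 8
(row=0, col=4): c = 0.6320 + -0.0600i → escape time 4
(row=0, col=5): c = 0.9500 + -0.0600i → escape time 3
(row=1, col=0): c = -0.6400 + -0.1820i → escape time 8
(row=1, col=1): c = -0.3220 + -0.1820i → escape time 8
(row=1, col=2): c = -0.0040 + -0.1820i → escape time 8
(row=1, col=3): c = 0.3140 + -0.1820i → escape time 8
(row=1, col=4): c = 0.6320 + -0.1820i → escape time 4
(row=1, col=5): c = 0.9500 + -0.1820i → escape time 3
(row=2, col=0): c = -0.6400 + -0.3040i → escape time 8
(row=2, col=1): c = -0.3220 + -0.3040i → escape time 8
(row=2, col=2): c = -0.0040 + -0.3040i → escape time 8
(row=2, col=3): c = 0.3140 + -0.3040i → escape time 8
(row=2, col=4): c = 0.6320 + -0.3040i → escape time 4
(row=2, col=5): c = 0.9500 + -0.3040i → escape time 3
(row=3, col=0): c = -0.6400 + -0.4260i → escape time 8
(row=3, col=1): c = -0.3220 + -0.4260i → escape time 8
(row=3, col=2): c = -0.0040 + -0.4260i → escape time 8
(row=3, col=3): c = 0.3140 + -0.4260i → escape time 8
(row=3, col=4): c = 0.6320 + -0.4260i → escape time 3
(row=3, col=5): c = 0.9500 + -0.4260i → escape time 2
(row=4, col=0): c = -0.6400 + -0.5480i → escape time 8
(row=4, col=1): c = -0.3220 + -0.5480i → escape time 8
(row=4, col=2): c = -0.0040 + -0.5480i → escape time 8
(row=4, col=3): c = 0.3140 + -0.5480i → escape time 8
(row=4, col=4): c = 0.6320 + -0.5480i → escape time 3
(row=4, col=5): c = 0.9500 + -0.5480i → escape time 2
(row=5, col=0): c = -0.6400 + -0.6700i → escape time 8
(row=5, col=1): c = -0.3220 + -0.6700i → escape time 8
(row=5, col=2): c = -0.0040 + -0.6700i → escape time 8
(row=5, col=3): c = 0.3140 + -0.6700i → escape time 7
(row=5, col=4): c = 0.6320 + -0.6700i → escape time 3
(row=5, col=5): c = 0.9500 + -0.6700i → escape time 2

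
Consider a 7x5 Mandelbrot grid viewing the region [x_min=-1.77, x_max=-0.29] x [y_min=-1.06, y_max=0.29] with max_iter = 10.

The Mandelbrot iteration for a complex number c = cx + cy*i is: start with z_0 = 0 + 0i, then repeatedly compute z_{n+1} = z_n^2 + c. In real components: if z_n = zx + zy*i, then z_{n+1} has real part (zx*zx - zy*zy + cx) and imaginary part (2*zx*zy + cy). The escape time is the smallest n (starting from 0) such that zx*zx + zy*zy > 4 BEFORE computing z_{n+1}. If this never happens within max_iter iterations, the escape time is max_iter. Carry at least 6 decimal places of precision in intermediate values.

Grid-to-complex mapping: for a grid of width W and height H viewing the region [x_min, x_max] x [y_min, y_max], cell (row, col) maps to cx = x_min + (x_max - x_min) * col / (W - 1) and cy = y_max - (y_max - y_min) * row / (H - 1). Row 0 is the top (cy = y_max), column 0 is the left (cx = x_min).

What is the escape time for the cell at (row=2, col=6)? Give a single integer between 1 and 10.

z_0 = 0 + 0i, c = -0.2900 + -0.3850i
Iter 1: z = -0.2900 + -0.3850i, |z|^2 = 0.2323
Iter 2: z = -0.3541 + -0.1617i, |z|^2 = 0.1516
Iter 3: z = -0.1907 + -0.2705i, |z|^2 = 0.1095
Iter 4: z = -0.3268 + -0.2818i, |z|^2 = 0.1862
Iter 5: z = -0.2626 + -0.2008i, |z|^2 = 0.1093
Iter 6: z = -0.2613 + -0.2795i, |z|^2 = 0.1464
Iter 7: z = -0.2998 + -0.2389i, |z|^2 = 0.1470
Iter 8: z = -0.2572 + -0.2417i, |z|^2 = 0.1246
Iter 9: z = -0.2823 + -0.2607i, |z|^2 = 0.1476

Answer: 10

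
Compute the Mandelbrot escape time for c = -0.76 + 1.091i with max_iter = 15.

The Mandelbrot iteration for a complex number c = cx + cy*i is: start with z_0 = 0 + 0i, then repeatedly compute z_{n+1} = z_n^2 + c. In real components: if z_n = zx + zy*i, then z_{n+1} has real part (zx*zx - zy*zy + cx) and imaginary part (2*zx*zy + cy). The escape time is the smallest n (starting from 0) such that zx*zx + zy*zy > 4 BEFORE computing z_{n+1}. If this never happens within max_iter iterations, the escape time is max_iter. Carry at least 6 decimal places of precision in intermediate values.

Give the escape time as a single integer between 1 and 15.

Answer: 3

Derivation:
z_0 = 0 + 0i, c = -0.7600 + 1.0910i
Iter 1: z = -0.7600 + 1.0910i, |z|^2 = 1.7679
Iter 2: z = -1.3727 + -0.5673i, |z|^2 = 2.2061
Iter 3: z = 0.8024 + 2.6485i, |z|^2 = 7.6584
Escaped at iteration 3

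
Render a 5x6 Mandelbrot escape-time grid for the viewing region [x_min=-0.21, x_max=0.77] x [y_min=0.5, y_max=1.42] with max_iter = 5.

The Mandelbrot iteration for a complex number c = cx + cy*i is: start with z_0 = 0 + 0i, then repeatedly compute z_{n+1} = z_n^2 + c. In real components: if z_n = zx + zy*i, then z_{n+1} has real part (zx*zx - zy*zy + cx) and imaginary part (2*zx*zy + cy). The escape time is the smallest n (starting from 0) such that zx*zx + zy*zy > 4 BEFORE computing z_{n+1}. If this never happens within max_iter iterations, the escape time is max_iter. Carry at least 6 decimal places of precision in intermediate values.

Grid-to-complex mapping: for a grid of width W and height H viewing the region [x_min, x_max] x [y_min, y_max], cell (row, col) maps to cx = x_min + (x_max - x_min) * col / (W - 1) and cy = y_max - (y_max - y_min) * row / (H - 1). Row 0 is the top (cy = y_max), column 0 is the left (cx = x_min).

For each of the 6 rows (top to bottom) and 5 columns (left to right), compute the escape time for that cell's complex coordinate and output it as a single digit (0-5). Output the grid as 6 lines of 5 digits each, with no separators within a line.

Answer: 22222
33222
54322
55432
55533
55543

Derivation:
(row=0, col=0): c = -0.2100 + 1.4200i → escape time 2
(row=0, col=1): c = 0.0350 + 1.4200i → escape time 2
(row=0, col=2): c = 0.2800 + 1.4200i → escape time 2
(row=0, col=3): c = 0.5250 + 1.4200i → escape time 2
(row=0, col=4): c = 0.7700 + 1.4200i → escape time 2
(row=1, col=0): c = -0.2100 + 1.2360i → escape time 3
(row=1, col=1): c = 0.0350 + 1.2360i → escape time 3
(row=1, col=2): c = 0.2800 + 1.2360i → escape time 2
(row=1, col=3): c = 0.5250 + 1.2360i → escape time 2
(row=1, col=4): c = 0.7700 + 1.2360i → escape time 2
(row=2, col=0): c = -0.2100 + 1.0520i → escape time 5
(row=2, col=1): c = 0.0350 + 1.0520i → escape time 4
(row=2, col=2): c = 0.2800 + 1.0520i → escape time 3
(row=2, col=3): c = 0.5250 + 1.0520i → escape time 2
(row=2, col=4): c = 0.7700 + 1.0520i → escape time 2
(row=3, col=0): c = -0.2100 + 0.8680i → escape time 5
(row=3, col=1): c = 0.0350 + 0.8680i → escape time 5
(row=3, col=2): c = 0.2800 + 0.8680i → escape time 4
(row=3, col=3): c = 0.5250 + 0.8680i → escape time 3
(row=3, col=4): c = 0.7700 + 0.8680i → escape time 2
(row=4, col=0): c = -0.2100 + 0.6840i → escape time 5
(row=4, col=1): c = 0.0350 + 0.6840i → escape time 5
(row=4, col=2): c = 0.2800 + 0.6840i → escape time 5
(row=4, col=3): c = 0.5250 + 0.6840i → escape time 3
(row=4, col=4): c = 0.7700 + 0.6840i → escape time 3
(row=5, col=0): c = -0.2100 + 0.5000i → escape time 5
(row=5, col=1): c = 0.0350 + 0.5000i → escape time 5
(row=5, col=2): c = 0.2800 + 0.5000i → escape time 5
(row=5, col=3): c = 0.5250 + 0.5000i → escape time 4
(row=5, col=4): c = 0.7700 + 0.5000i → escape time 3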